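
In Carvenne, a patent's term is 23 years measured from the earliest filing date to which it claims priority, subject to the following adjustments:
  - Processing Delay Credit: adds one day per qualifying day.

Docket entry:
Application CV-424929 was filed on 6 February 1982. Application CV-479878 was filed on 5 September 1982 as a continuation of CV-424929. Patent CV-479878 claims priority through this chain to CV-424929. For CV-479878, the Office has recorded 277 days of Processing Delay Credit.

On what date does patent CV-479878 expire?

November 10, 2005

Earliest priority filing: 6 February 1982.
Base term: 6 February 1982 + 23 years → 6 February 2005.
Processing Delay Credit: +277 days → 10 November 2005.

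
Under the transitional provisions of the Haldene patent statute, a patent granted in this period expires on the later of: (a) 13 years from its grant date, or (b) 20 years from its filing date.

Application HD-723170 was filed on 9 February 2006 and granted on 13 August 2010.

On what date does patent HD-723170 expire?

(a) grant + 13 years → 13 August 2023.
(b) filing + 20 years → 9 February 2026.
Later of the two: 9 February 2026.

February 9, 2026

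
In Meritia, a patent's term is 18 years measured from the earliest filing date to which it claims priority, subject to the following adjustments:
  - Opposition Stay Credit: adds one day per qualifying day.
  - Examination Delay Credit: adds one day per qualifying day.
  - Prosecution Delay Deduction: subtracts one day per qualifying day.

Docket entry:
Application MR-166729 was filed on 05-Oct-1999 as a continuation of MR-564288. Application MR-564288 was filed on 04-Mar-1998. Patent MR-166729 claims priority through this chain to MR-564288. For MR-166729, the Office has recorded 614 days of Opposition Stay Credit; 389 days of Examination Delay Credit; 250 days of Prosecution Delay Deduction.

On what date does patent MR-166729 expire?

March 27, 2018

Earliest priority filing: 4 March 1998.
Base term: 4 March 1998 + 18 years → 4 March 2016.
Opposition Stay Credit: +614 days → 8 November 2017.
Examination Delay Credit: +389 days → 2 December 2018.
Prosecution Delay Deduction: −250 days → 27 March 2018.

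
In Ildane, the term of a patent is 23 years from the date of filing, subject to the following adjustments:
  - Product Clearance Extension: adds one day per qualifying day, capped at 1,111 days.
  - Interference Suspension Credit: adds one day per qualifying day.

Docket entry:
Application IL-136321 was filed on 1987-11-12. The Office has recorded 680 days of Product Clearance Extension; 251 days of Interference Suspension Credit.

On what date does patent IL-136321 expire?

2013-05-31

Base term: filing date + 23 years → 12 November 2010.
Product Clearance Extension: 680 days (within the 1111-day cap) → +680 days → 22 September 2012.
Interference Suspension Credit: +251 days → 31 May 2013.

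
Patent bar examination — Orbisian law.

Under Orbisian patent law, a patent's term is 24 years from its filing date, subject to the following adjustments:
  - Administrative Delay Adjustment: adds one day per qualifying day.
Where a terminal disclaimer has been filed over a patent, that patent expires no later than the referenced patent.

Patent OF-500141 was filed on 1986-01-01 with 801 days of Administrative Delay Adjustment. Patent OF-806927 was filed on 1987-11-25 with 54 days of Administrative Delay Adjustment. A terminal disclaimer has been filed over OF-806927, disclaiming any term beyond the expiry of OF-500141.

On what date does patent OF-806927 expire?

Natural term of OF-806927:
  Base: filing + 24 years → 25 November 2011.
  Administrative Delay Adjustment: +54 days → 18 January 2012.
Expiry of referenced patent OF-500141:
  Base: filing + 24 years → 1 January 2010.
  Administrative Delay Adjustment: +801 days → 12 March 2012.
Terminal disclaimer: OF-806927 expires on the earlier of 18 January 2012 and 12 March 2012.

January 18, 2012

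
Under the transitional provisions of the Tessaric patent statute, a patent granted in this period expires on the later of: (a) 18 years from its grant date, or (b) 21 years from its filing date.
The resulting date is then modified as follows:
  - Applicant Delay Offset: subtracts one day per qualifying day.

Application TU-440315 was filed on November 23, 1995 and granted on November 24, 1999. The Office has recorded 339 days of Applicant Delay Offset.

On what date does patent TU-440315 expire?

2016-12-20

(a) grant + 18 years → 24 November 2017.
(b) filing + 21 years → 23 November 2016.
Later of the two: 24 November 2017.
Applicant Delay Offset: −339 days → 20 December 2016.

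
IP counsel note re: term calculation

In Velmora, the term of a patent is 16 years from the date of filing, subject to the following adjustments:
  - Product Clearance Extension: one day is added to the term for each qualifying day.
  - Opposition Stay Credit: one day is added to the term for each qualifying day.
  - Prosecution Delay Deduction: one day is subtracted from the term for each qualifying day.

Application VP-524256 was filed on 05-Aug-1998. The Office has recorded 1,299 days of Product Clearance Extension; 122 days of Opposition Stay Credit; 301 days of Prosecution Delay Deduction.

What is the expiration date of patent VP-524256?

Base term: filing date + 16 years → 5 August 2014.
Product Clearance Extension: +1299 days → 24 February 2018.
Opposition Stay Credit: +122 days → 26 June 2018.
Prosecution Delay Deduction: −301 days → 29 August 2017.

August 29, 2017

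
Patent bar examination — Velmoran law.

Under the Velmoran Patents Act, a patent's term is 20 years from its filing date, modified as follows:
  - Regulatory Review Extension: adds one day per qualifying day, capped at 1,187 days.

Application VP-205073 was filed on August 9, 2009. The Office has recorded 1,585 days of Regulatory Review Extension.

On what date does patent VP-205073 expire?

Base term: filing date + 20 years → 9 August 2029.
Regulatory Review Extension: 1585 days claimed exceeds the 1187-day cap, so +1187 days → 8 November 2032.

2032-11-08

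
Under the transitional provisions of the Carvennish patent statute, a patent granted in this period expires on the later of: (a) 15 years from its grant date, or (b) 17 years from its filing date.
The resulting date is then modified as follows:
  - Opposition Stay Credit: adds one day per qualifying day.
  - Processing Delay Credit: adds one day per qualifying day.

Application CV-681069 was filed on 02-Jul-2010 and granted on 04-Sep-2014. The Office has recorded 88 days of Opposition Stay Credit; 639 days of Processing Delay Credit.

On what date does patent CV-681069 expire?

2031-09-01

(a) grant + 15 years → 4 September 2029.
(b) filing + 17 years → 2 July 2027.
Later of the two: 4 September 2029.
Opposition Stay Credit: +88 days → 1 December 2029.
Processing Delay Credit: +639 days → 1 September 2031.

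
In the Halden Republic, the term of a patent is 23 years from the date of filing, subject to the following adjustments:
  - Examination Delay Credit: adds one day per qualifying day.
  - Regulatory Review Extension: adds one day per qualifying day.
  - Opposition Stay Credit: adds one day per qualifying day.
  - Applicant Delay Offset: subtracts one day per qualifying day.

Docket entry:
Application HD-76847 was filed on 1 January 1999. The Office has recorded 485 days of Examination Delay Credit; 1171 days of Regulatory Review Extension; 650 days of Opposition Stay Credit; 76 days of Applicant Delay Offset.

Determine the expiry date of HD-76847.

2028-02-09

Base term: filing date + 23 years → 1 January 2022.
Examination Delay Credit: +485 days → 1 May 2023.
Regulatory Review Extension: +1171 days → 15 July 2026.
Opposition Stay Credit: +650 days → 25 April 2028.
Applicant Delay Offset: −76 days → 9 February 2028.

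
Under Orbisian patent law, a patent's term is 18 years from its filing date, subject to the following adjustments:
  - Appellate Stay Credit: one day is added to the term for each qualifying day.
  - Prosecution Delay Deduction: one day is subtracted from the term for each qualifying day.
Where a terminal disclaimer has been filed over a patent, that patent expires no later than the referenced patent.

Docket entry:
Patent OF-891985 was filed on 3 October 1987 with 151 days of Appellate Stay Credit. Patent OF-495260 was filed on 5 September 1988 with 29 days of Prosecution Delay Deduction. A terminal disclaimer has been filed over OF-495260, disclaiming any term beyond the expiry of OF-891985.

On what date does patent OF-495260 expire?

Natural term of OF-495260:
  Base: filing + 18 years → 5 September 2006.
  Prosecution Delay Deduction: −29 days → 7 August 2006.
Expiry of referenced patent OF-891985:
  Base: filing + 18 years → 3 October 2005.
  Appellate Stay Credit: +151 days → 3 March 2006.
Terminal disclaimer: OF-495260 expires on the earlier of 7 August 2006 and 3 March 2006.

2006-03-03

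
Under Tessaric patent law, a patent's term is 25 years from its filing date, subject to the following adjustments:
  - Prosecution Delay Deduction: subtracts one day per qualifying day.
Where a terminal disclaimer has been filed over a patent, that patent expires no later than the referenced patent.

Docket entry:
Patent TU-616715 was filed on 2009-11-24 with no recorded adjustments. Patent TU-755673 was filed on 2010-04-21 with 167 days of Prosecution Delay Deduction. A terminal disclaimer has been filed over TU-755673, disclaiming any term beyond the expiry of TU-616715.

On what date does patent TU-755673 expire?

2034-11-05

Natural term of TU-755673:
  Base: filing + 25 years → 21 April 2035.
  Prosecution Delay Deduction: −167 days → 5 November 2034.
Expiry of referenced patent TU-616715:
  Base: filing + 25 years → 24 November 2034.
Terminal disclaimer: TU-755673 expires on the earlier of 5 November 2034 and 24 November 2034.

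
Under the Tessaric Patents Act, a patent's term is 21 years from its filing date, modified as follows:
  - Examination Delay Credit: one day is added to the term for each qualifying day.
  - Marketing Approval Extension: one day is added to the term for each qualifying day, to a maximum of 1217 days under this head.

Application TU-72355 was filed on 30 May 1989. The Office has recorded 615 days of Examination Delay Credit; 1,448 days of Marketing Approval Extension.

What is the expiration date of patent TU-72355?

June 5, 2015

Base term: filing date + 21 years → 30 May 2010.
Examination Delay Credit: +615 days → 4 February 2012.
Marketing Approval Extension: 1448 days claimed exceeds the 1217-day cap, so +1217 days → 5 June 2015.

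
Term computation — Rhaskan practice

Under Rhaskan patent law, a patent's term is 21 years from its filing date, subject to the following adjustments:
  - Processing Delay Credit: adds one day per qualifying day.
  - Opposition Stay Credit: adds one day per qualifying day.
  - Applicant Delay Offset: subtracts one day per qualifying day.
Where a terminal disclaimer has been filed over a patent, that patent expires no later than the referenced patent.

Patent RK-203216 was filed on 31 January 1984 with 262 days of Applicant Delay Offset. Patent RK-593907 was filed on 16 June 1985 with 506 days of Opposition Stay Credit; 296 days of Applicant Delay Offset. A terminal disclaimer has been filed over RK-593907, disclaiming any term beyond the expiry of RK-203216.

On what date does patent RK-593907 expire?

May 14, 2004

Natural term of RK-593907:
  Base: filing + 21 years → 16 June 2006.
  Opposition Stay Credit: +506 days → 4 November 2007.
  Applicant Delay Offset: −296 days → 12 January 2007.
Expiry of referenced patent RK-203216:
  Base: filing + 21 years → 31 January 2005.
  Applicant Delay Offset: −262 days → 14 May 2004.
Terminal disclaimer: RK-593907 expires on the earlier of 12 January 2007 and 14 May 2004.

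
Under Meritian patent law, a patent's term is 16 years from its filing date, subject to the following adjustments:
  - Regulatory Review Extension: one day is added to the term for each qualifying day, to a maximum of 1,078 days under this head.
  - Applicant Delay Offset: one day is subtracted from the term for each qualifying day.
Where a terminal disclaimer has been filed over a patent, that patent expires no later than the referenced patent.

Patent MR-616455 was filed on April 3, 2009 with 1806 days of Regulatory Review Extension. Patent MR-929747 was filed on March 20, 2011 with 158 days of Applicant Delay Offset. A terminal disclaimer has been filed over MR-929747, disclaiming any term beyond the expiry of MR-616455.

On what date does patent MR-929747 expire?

Natural term of MR-929747:
  Base: filing + 16 years → 20 March 2027.
  Applicant Delay Offset: −158 days → 13 October 2026.
Expiry of referenced patent MR-616455:
  Base: filing + 16 years → 3 April 2025.
  Regulatory Review Extension: 1806 days claimed exceeds the 1078-day cap, so +1078 days → 16 March 2028.
Terminal disclaimer: MR-929747 expires on the earlier of 13 October 2026 and 16 March 2028.

2026-10-13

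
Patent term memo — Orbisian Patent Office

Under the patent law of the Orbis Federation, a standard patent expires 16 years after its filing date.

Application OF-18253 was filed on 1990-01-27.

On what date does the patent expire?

January 27, 2006

Filing date + 16 years → 27 January 2006.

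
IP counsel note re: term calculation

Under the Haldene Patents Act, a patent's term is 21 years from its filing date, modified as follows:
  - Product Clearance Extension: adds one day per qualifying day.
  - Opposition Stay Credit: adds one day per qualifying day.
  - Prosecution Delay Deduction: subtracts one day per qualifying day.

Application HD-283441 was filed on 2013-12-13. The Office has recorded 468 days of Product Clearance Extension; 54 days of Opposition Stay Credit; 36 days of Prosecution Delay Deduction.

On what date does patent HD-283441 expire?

2036-04-12

Base term: filing date + 21 years → 13 December 2034.
Product Clearance Extension: +468 days → 25 March 2036.
Opposition Stay Credit: +54 days → 18 May 2036.
Prosecution Delay Deduction: −36 days → 12 April 2036.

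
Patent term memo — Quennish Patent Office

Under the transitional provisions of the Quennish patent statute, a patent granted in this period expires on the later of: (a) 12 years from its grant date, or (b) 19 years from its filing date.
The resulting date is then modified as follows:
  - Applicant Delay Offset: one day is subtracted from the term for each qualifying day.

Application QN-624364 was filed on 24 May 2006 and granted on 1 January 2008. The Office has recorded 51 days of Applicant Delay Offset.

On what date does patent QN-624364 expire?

April 3, 2025

(a) grant + 12 years → 1 January 2020.
(b) filing + 19 years → 24 May 2025.
Later of the two: 24 May 2025.
Applicant Delay Offset: −51 days → 3 April 2025.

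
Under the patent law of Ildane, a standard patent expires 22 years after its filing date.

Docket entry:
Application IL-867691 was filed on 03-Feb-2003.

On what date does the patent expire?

2025-02-03

Filing date + 22 years → 3 February 2025.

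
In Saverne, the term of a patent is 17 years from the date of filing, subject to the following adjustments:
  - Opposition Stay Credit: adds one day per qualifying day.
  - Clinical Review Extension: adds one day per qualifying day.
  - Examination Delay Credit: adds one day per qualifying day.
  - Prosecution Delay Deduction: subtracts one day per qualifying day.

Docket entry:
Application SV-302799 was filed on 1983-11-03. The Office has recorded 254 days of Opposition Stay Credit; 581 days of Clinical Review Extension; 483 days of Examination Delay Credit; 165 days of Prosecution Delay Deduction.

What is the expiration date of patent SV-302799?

December 31, 2003

Base term: filing date + 17 years → 3 November 2000.
Opposition Stay Credit: +254 days → 15 July 2001.
Clinical Review Extension: +581 days → 16 February 2003.
Examination Delay Credit: +483 days → 13 June 2004.
Prosecution Delay Deduction: −165 days → 31 December 2003.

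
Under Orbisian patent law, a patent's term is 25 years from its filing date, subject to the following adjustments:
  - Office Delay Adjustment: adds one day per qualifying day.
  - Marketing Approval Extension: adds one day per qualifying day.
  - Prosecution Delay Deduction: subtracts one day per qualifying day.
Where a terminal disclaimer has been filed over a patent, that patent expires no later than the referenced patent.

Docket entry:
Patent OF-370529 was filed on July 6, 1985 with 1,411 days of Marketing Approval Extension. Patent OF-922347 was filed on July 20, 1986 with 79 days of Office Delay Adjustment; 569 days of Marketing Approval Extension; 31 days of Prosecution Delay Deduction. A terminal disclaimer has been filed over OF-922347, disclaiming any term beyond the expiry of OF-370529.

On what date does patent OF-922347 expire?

Natural term of OF-922347:
  Base: filing + 25 years → 20 July 2011.
  Office Delay Adjustment: +79 days → 7 October 2011.
  Marketing Approval Extension: +569 days → 28 April 2013.
  Prosecution Delay Deduction: −31 days → 28 March 2013.
Expiry of referenced patent OF-370529:
  Base: filing + 25 years → 6 July 2010.
  Marketing Approval Extension: +1411 days → 17 May 2014.
Terminal disclaimer: OF-922347 expires on the earlier of 28 March 2013 and 17 May 2014.

2013-03-28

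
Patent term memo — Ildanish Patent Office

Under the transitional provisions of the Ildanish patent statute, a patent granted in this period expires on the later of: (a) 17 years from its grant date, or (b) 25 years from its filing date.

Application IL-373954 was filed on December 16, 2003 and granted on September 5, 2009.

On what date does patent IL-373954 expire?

(a) grant + 17 years → 5 September 2026.
(b) filing + 25 years → 16 December 2028.
Later of the two: 16 December 2028.

December 16, 2028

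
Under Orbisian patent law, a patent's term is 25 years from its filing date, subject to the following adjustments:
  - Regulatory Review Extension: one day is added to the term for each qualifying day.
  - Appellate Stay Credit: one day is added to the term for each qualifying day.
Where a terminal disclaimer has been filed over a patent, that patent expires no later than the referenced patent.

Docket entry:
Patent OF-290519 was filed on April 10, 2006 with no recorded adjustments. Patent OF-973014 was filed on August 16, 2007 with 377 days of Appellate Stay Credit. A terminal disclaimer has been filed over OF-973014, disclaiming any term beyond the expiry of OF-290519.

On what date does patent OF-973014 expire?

2031-04-10

Natural term of OF-973014:
  Base: filing + 25 years → 16 August 2032.
  Appellate Stay Credit: +377 days → 28 August 2033.
Expiry of referenced patent OF-290519:
  Base: filing + 25 years → 10 April 2031.
Terminal disclaimer: OF-973014 expires on the earlier of 28 August 2033 and 10 April 2031.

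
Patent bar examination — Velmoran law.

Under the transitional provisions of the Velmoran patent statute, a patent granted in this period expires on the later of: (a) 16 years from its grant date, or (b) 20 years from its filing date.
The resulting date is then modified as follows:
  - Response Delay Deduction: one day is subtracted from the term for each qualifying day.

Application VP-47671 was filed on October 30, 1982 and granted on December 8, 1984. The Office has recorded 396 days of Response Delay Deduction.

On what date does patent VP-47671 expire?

(a) grant + 16 years → 8 December 2000.
(b) filing + 20 years → 30 October 2002.
Later of the two: 30 October 2002.
Response Delay Deduction: −396 days → 29 September 2001.

September 29, 2001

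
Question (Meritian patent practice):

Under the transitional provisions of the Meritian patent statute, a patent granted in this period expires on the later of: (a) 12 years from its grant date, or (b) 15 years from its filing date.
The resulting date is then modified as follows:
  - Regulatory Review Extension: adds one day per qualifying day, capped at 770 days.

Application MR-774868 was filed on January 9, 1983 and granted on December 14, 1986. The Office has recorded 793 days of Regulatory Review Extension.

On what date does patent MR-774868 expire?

January 22, 2001

(a) grant + 12 years → 14 December 1998.
(b) filing + 15 years → 9 January 1998.
Later of the two: 14 December 1998.
Regulatory Review Extension: 793 days claimed exceeds the 770-day cap, so +770 days → 22 January 2001.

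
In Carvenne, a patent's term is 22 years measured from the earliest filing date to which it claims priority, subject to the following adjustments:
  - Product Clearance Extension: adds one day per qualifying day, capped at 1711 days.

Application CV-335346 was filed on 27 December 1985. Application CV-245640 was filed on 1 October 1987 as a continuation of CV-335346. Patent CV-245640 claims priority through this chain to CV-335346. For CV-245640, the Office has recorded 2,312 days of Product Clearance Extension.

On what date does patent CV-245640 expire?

Earliest priority filing: 27 December 1985.
Base term: 27 December 1985 + 22 years → 27 December 2007.
Product Clearance Extension: 2312 days claimed exceeds the 1711-day cap, so +1711 days → 2 September 2012.

September 2, 2012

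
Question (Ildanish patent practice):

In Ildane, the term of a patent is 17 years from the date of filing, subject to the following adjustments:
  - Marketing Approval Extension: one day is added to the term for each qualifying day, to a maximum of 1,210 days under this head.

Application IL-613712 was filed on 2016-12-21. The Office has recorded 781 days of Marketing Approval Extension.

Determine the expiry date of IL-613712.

Base term: filing date + 17 years → 21 December 2033.
Marketing Approval Extension: 781 days (within the 1210-day cap) → +781 days → 10 February 2036.

February 10, 2036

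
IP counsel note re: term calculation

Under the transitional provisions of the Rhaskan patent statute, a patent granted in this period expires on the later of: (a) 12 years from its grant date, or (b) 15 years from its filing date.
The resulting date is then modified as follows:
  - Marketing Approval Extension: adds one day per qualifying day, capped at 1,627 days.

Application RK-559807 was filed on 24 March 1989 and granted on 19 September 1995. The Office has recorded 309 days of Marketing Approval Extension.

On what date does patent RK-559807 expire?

(a) grant + 12 years → 19 September 2007.
(b) filing + 15 years → 24 March 2004.
Later of the two: 19 September 2007.
Marketing Approval Extension: 309 days (within the 1627-day cap) → +309 days → 24 July 2008.

July 24, 2008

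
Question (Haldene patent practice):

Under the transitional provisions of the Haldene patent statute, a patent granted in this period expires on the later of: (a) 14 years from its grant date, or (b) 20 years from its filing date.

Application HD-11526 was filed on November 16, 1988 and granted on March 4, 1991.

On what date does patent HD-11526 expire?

(a) grant + 14 years → 4 March 2005.
(b) filing + 20 years → 16 November 2008.
Later of the two: 16 November 2008.

November 16, 2008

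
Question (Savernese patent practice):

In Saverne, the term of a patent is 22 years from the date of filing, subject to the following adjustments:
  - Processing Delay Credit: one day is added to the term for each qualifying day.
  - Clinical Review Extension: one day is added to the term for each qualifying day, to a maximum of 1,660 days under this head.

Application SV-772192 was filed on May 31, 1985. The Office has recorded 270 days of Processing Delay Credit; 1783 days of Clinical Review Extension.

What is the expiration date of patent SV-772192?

Base term: filing date + 22 years → 31 May 2007.
Processing Delay Credit: +270 days → 25 February 2008.
Clinical Review Extension: 1783 days claimed exceeds the 1660-day cap, so +1660 days → 11 September 2012.

September 11, 2012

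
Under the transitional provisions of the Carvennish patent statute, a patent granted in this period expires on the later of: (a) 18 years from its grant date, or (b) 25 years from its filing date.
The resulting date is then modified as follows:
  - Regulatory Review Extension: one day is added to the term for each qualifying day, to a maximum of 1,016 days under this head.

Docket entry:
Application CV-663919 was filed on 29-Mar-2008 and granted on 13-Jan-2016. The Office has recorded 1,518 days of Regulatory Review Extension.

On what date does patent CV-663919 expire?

(a) grant + 18 years → 13 January 2034.
(b) filing + 25 years → 29 March 2033.
Later of the two: 13 January 2034.
Regulatory Review Extension: 1518 days claimed exceeds the 1016-day cap, so +1016 days → 25 October 2036.

October 25, 2036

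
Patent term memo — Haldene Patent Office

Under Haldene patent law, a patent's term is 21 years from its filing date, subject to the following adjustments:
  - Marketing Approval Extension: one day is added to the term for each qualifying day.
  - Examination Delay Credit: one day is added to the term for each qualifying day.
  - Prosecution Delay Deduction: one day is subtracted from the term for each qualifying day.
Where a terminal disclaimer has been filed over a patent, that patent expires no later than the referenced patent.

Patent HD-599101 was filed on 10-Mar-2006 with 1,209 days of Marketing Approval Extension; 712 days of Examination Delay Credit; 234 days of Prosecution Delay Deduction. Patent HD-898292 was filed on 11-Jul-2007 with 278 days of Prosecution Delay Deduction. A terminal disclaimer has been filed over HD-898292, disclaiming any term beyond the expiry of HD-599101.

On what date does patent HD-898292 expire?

Natural term of HD-898292:
  Base: filing + 21 years → 11 July 2028.
  Prosecution Delay Deduction: −278 days → 7 October 2027.
Expiry of referenced patent HD-599101:
  Base: filing + 21 years → 10 March 2027.
  Marketing Approval Extension: +1209 days → 1 July 2030.
  Examination Delay Credit: +712 days → 12 June 2032.
  Prosecution Delay Deduction: −234 days → 22 October 2031.
Terminal disclaimer: HD-898292 expires on the earlier of 7 October 2027 and 22 October 2031.

2027-10-07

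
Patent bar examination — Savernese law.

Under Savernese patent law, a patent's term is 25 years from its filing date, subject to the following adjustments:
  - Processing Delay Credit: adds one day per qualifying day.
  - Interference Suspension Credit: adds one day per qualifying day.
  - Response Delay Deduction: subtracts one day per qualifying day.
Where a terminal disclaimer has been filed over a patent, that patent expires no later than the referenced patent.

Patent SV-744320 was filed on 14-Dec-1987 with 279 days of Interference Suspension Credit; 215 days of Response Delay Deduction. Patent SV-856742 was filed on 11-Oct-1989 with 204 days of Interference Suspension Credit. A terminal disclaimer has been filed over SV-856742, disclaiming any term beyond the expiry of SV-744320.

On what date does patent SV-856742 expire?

Natural term of SV-856742:
  Base: filing + 25 years → 11 October 2014.
  Interference Suspension Credit: +204 days → 3 May 2015.
Expiry of referenced patent SV-744320:
  Base: filing + 25 years → 14 December 2012.
  Interference Suspension Credit: +279 days → 19 September 2013.
  Response Delay Deduction: −215 days → 16 February 2013.
Terminal disclaimer: SV-856742 expires on the earlier of 3 May 2015 and 16 February 2013.

2013-02-16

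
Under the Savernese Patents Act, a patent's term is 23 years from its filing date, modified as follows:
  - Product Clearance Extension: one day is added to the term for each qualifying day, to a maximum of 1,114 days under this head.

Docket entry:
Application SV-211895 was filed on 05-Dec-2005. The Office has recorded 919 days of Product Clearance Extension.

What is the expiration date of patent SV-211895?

June 12, 2031

Base term: filing date + 23 years → 5 December 2028.
Product Clearance Extension: 919 days (within the 1114-day cap) → +919 days → 12 June 2031.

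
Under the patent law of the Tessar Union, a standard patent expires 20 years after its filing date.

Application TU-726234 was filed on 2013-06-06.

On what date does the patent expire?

Filing date + 20 years → 6 June 2033.

June 6, 2033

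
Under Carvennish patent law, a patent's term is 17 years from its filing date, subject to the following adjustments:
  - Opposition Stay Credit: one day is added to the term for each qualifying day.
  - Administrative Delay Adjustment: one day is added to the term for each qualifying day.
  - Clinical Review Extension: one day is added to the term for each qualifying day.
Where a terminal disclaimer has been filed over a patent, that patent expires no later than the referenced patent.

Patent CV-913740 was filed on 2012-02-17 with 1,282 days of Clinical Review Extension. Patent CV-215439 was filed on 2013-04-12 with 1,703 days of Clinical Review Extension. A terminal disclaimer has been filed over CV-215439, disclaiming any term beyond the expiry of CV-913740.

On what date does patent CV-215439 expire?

2032-08-22

Natural term of CV-215439:
  Base: filing + 17 years → 12 April 2030.
  Clinical Review Extension: +1703 days → 10 December 2034.
Expiry of referenced patent CV-913740:
  Base: filing + 17 years → 17 February 2029.
  Clinical Review Extension: +1282 days → 22 August 2032.
Terminal disclaimer: CV-215439 expires on the earlier of 10 December 2034 and 22 August 2032.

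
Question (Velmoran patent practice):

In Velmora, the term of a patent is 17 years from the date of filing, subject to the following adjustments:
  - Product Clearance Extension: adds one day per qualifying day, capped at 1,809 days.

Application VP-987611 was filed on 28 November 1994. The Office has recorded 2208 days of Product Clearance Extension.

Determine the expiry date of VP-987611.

Base term: filing date + 17 years → 28 November 2011.
Product Clearance Extension: 2208 days claimed exceeds the 1809-day cap, so +1809 days → 10 November 2016.

November 10, 2016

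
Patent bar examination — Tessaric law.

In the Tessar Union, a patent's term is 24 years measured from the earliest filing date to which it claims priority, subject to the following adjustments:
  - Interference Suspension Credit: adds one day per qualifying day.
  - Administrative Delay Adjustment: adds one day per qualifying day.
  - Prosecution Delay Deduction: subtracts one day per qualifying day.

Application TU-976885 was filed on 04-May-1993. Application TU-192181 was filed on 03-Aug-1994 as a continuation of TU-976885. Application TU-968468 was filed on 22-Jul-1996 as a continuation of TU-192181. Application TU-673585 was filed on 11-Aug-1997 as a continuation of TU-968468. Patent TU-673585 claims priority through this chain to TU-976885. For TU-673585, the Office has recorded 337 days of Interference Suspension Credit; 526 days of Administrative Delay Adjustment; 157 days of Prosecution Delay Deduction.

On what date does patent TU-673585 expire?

2019-04-10

Earliest priority filing: 4 May 1993.
Base term: 4 May 1993 + 24 years → 4 May 2017.
Interference Suspension Credit: +337 days → 6 April 2018.
Administrative Delay Adjustment: +526 days → 14 September 2019.
Prosecution Delay Deduction: −157 days → 10 April 2019.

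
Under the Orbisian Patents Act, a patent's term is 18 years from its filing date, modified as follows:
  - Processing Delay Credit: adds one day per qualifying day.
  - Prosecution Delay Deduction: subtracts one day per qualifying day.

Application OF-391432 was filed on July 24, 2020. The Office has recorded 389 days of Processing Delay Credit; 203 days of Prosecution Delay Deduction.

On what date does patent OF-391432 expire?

January 26, 2039

Base term: filing date + 18 years → 24 July 2038.
Processing Delay Credit: +389 days → 17 August 2039.
Prosecution Delay Deduction: −203 days → 26 January 2039.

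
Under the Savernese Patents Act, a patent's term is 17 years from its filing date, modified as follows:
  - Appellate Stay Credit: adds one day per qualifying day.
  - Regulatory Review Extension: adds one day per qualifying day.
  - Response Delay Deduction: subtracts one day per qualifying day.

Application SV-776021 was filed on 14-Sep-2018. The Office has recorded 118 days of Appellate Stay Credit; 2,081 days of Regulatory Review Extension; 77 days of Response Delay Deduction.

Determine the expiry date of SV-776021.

Base term: filing date + 17 years → 14 September 2035.
Appellate Stay Credit: +118 days → 10 January 2036.
Regulatory Review Extension: +2081 days → 21 September 2041.
Response Delay Deduction: −77 days → 6 July 2041.

July 6, 2041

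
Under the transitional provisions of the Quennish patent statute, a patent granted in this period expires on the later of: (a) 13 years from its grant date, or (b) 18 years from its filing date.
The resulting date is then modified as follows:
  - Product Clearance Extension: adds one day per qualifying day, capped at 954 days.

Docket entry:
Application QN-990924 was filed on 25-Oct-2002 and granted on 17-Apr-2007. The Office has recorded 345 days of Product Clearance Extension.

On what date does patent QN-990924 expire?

(a) grant + 13 years → 17 April 2020.
(b) filing + 18 years → 25 October 2020.
Later of the two: 25 October 2020.
Product Clearance Extension: 345 days (within the 954-day cap) → +345 days → 5 October 2021.

2021-10-05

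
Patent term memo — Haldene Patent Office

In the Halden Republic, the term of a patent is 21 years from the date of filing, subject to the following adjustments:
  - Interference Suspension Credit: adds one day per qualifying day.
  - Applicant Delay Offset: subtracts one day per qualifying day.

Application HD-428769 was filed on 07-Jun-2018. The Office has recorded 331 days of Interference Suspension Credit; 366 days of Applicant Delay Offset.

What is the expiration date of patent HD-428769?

Base term: filing date + 21 years → 7 June 2039.
Interference Suspension Credit: +331 days → 3 May 2040.
Applicant Delay Offset: −366 days → 3 May 2039.

2039-05-03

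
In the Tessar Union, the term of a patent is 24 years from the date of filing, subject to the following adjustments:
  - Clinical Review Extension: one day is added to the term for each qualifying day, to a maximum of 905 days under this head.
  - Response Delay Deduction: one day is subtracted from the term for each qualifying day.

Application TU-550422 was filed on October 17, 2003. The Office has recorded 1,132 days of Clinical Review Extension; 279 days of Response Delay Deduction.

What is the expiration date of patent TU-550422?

July 4, 2029

Base term: filing date + 24 years → 17 October 2027.
Clinical Review Extension: 1132 days claimed exceeds the 905-day cap, so +905 days → 9 April 2030.
Response Delay Deduction: −279 days → 4 July 2029.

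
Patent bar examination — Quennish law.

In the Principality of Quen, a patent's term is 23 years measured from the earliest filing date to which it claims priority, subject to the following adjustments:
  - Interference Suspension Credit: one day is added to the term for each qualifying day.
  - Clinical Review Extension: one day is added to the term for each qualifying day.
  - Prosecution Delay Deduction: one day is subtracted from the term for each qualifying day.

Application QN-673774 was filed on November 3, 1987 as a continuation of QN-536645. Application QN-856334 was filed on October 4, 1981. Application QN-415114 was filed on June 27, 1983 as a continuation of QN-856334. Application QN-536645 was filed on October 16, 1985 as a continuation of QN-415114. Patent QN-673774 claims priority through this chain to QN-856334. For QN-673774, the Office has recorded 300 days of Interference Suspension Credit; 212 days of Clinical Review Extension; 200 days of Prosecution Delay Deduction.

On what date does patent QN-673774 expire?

Earliest priority filing: 4 October 1981.
Base term: 4 October 1981 + 23 years → 4 October 2004.
Interference Suspension Credit: +300 days → 31 July 2005.
Clinical Review Extension: +212 days → 28 February 2006.
Prosecution Delay Deduction: −200 days → 12 August 2005.

2005-08-12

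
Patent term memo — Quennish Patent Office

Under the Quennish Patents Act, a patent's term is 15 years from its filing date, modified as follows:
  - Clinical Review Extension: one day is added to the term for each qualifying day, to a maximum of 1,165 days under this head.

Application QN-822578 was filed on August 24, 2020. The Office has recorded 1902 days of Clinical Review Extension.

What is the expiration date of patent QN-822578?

Base term: filing date + 15 years → 24 August 2035.
Clinical Review Extension: 1902 days claimed exceeds the 1165-day cap, so +1165 days → 1 November 2038.

November 1, 2038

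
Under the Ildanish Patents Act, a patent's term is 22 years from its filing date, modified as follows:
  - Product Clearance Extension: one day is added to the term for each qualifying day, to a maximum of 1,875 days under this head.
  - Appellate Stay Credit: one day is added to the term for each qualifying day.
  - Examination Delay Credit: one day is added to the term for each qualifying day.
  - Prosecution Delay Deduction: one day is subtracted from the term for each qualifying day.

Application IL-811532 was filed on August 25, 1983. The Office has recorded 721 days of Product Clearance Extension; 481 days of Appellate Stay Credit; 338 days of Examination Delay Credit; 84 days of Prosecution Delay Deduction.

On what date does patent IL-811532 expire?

Base term: filing date + 22 years → 25 August 2005.
Product Clearance Extension: 721 days (within the 1875-day cap) → +721 days → 16 August 2007.
Appellate Stay Credit: +481 days → 9 December 2008.
Examination Delay Credit: +338 days → 12 November 2009.
Prosecution Delay Deduction: −84 days → 20 August 2009.

2009-08-20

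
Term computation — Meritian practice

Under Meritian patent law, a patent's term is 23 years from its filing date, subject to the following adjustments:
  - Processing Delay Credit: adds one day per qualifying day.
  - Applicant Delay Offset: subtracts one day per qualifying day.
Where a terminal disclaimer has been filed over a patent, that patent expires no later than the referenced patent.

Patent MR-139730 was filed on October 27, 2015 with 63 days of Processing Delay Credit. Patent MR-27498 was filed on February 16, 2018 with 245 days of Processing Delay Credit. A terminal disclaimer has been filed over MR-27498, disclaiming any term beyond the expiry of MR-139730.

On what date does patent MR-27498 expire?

Natural term of MR-27498:
  Base: filing + 23 years → 16 February 2041.
  Processing Delay Credit: +245 days → 19 October 2041.
Expiry of referenced patent MR-139730:
  Base: filing + 23 years → 27 October 2038.
  Processing Delay Credit: +63 days → 29 December 2038.
Terminal disclaimer: MR-27498 expires on the earlier of 19 October 2041 and 29 December 2038.

2038-12-29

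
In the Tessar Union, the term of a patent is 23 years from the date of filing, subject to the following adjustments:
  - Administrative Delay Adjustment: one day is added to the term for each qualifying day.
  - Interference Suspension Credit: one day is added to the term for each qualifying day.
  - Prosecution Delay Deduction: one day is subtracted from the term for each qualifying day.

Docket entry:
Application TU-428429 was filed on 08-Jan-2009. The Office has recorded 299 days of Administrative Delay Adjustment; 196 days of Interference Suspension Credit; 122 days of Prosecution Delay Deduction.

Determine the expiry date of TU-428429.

Base term: filing date + 23 years → 8 January 2032.
Administrative Delay Adjustment: +299 days → 2 November 2032.
Interference Suspension Credit: +196 days → 17 May 2033.
Prosecution Delay Deduction: −122 days → 15 January 2033.

2033-01-15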